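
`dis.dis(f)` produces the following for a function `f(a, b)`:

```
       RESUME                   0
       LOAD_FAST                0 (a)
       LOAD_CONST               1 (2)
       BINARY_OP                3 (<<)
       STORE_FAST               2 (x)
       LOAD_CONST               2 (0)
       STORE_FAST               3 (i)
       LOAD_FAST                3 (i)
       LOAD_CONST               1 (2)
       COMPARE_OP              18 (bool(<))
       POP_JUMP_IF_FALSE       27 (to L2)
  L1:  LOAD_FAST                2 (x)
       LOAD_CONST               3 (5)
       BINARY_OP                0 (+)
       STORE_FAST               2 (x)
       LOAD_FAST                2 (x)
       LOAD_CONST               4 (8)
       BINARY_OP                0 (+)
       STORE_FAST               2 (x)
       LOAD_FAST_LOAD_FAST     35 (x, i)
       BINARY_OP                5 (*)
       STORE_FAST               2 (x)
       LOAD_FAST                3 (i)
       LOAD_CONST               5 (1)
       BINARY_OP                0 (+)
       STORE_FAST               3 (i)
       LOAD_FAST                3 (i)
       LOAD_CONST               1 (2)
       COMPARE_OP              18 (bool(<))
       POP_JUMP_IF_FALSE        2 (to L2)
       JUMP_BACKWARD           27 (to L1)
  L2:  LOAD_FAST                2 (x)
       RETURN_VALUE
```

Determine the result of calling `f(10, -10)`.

LOAD_FAST a → push 10. Stack: [10]
LOAD_CONST → push 2. Stack: [10, 2]
BINARY_OP << → 10 << 2 = 40. Stack: [40]
STORE_FAST x → x=40. Stack: []
LOAD_CONST → push 0. Stack: [0]
STORE_FAST i → i=0. Stack: []
LOAD_FAST i → push 0. Stack: [0]
LOAD_CONST → push 2. Stack: [0, 2]
COMPARE_OP bool(<) → 0 vs 2 = True. Stack: [True]
POP_JUMP_IF_FALSE → pop True; no jump. Stack: []
LOAD_FAST x → push 40. Stack: [40]
LOAD_CONST → push 5. Stack: [40, 5]
BINARY_OP + → 40 + 5 = 45. Stack: [45]
STORE_FAST x → x=45. Stack: []
LOAD_FAST x → push 45. Stack: [45]
LOAD_CONST → push 8. Stack: [45, 8]
BINARY_OP + → 45 + 8 = 53. Stack: [53]
STORE_FAST x → x=53. Stack: []
LOAD_FAST_LOAD_FAST x,i → push 53,0. Stack: [53, 0]
BINARY_OP * → 53 * 0 = 0. Stack: [0]
STORE_FAST x → x=0. Stack: []
LOAD_FAST i → push 0. Stack: [0]
LOAD_CONST → push 1. Stack: [0, 1]
BINARY_OP + → 0 + 1 = 1. Stack: [1]
STORE_FAST i → i=1. Stack: []
LOAD_FAST i → push 1. Stack: [1]
LOAD_CONST → push 2. Stack: [1, 2]
COMPARE_OP bool(<) → 1 vs 2 = True. Stack: [True]
POP_JUMP_IF_FALSE → pop True; no jump. Stack: []
LOAD_FAST x → push 0. Stack: [0]
LOAD_CONST → push 5. Stack: [0, 5]
BINARY_OP + → 0 + 5 = 5. Stack: [5]
STORE_FAST x → x=5. Stack: []
LOAD_FAST x → push 5. Stack: [5]
LOAD_CONST → push 8. Stack: [5, 8]
BINARY_OP + → 5 + 8 = 13. Stack: [13]
STORE_FAST x → x=13. Stack: []
LOAD_FAST_LOAD_FAST x,i → push 13,1. Stack: [13, 1]
BINARY_OP * → 13 * 1 = 13. Stack: [13]
STORE_FAST x → x=13. Stack: []
LOAD_FAST i → push 1. Stack: [1]
LOAD_CONST → push 1. Stack: [1, 1]
BINARY_OP + → 1 + 1 = 2. Stack: [2]
STORE_FAST i → i=2. Stack: []
LOAD_FAST i → push 2. Stack: [2]
LOAD_CONST → push 2. Stack: [2, 2]
COMPARE_OP bool(<) → 2 vs 2 = False. Stack: [False]
POP_JUMP_IF_FALSE → pop False; jump. Stack: []
LOAD_FAST x → push 13. Stack: [13]
RETURN_VALUE → return 13.

13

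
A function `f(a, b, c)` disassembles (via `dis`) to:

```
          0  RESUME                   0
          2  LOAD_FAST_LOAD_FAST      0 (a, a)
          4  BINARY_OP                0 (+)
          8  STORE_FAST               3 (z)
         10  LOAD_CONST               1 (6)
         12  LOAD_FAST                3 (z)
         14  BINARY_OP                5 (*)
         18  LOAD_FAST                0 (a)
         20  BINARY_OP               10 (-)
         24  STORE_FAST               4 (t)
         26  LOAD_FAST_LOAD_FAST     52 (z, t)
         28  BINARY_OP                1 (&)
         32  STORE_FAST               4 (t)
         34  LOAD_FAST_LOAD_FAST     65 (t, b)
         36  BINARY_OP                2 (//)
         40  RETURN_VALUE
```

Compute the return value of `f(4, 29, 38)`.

LOAD_FAST_LOAD_FAST a,a → push 4,4. Stack: [4, 4]
BINARY_OP + → 4 + 4 = 8. Stack: [8]
STORE_FAST z → z=8. Stack: []
LOAD_CONST → push 6. Stack: [6]
LOAD_FAST z → push 8. Stack: [6, 8]
BINARY_OP * → 6 * 8 = 48. Stack: [48]
LOAD_FAST a → push 4. Stack: [48, 4]
BINARY_OP - → 48 - 4 = 44. Stack: [44]
STORE_FAST t → t=44. Stack: []
LOAD_FAST_LOAD_FAST z,t → push 8,44. Stack: [8, 44]
BINARY_OP & → 8 & 44 = 8. Stack: [8]
STORE_FAST t → t=8. Stack: []
LOAD_FAST_LOAD_FAST t,b → push 8,29. Stack: [8, 29]
BINARY_OP // → 8 // 29 = 0. Stack: [0]
RETURN_VALUE → return 0.

0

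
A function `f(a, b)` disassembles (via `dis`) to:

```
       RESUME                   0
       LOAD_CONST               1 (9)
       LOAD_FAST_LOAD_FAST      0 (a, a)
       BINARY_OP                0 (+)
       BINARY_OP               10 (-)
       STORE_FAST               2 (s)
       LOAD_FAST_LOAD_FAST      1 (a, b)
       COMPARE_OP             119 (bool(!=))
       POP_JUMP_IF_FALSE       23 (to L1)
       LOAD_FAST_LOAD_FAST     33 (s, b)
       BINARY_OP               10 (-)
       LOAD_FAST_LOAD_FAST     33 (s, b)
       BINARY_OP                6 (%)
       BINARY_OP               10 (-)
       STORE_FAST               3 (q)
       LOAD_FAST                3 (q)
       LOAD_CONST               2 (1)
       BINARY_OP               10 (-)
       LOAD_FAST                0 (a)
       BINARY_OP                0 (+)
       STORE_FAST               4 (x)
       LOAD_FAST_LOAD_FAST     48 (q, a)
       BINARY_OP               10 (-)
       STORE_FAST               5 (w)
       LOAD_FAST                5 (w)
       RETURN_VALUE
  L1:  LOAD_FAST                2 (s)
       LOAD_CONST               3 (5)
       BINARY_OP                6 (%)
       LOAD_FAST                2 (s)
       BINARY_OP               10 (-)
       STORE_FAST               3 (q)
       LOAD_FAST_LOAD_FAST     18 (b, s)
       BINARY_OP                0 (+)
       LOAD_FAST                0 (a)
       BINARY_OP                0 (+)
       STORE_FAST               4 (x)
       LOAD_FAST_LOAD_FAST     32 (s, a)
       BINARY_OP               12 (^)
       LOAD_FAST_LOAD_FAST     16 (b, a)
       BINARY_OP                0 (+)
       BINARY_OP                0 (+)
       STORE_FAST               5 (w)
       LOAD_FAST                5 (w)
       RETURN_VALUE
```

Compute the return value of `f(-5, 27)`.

LOAD_CONST → push 9. Stack: [9]
LOAD_FAST_LOAD_FAST a,a → push -5,-5. Stack: [9, -5, -5]
BINARY_OP + → -5 + -5 = -10. Stack: [9, -10]
BINARY_OP - → 9 - -10 = 19. Stack: [19]
STORE_FAST s → s=19. Stack: []
LOAD_FAST_LOAD_FAST a,b → push -5,27. Stack: [-5, 27]
COMPARE_OP bool(!=) → -5 vs 27 = True. Stack: [True]
POP_JUMP_IF_FALSE → pop True; no jump. Stack: []
LOAD_FAST_LOAD_FAST s,b → push 19,27. Stack: [19, 27]
BINARY_OP - → 19 - 27 = -8. Stack: [-8]
LOAD_FAST_LOAD_FAST s,b → push 19,27. Stack: [-8, 19, 27]
BINARY_OP % → 19 % 27 = 19. Stack: [-8, 19]
BINARY_OP - → -8 - 19 = -27. Stack: [-27]
STORE_FAST q → q=-27. Stack: []
LOAD_FAST q → push -27. Stack: [-27]
LOAD_CONST → push 1. Stack: [-27, 1]
BINARY_OP - → -27 - 1 = -28. Stack: [-28]
LOAD_FAST a → push -5. Stack: [-28, -5]
BINARY_OP + → -28 + -5 = -33. Stack: [-33]
STORE_FAST x → x=-33. Stack: []
LOAD_FAST_LOAD_FAST q,a → push -27,-5. Stack: [-27, -5]
BINARY_OP - → -27 - -5 = -22. Stack: [-22]
STORE_FAST w → w=-22. Stack: []
LOAD_FAST w → push -22. Stack: [-22]
RETURN_VALUE → return -22.

-22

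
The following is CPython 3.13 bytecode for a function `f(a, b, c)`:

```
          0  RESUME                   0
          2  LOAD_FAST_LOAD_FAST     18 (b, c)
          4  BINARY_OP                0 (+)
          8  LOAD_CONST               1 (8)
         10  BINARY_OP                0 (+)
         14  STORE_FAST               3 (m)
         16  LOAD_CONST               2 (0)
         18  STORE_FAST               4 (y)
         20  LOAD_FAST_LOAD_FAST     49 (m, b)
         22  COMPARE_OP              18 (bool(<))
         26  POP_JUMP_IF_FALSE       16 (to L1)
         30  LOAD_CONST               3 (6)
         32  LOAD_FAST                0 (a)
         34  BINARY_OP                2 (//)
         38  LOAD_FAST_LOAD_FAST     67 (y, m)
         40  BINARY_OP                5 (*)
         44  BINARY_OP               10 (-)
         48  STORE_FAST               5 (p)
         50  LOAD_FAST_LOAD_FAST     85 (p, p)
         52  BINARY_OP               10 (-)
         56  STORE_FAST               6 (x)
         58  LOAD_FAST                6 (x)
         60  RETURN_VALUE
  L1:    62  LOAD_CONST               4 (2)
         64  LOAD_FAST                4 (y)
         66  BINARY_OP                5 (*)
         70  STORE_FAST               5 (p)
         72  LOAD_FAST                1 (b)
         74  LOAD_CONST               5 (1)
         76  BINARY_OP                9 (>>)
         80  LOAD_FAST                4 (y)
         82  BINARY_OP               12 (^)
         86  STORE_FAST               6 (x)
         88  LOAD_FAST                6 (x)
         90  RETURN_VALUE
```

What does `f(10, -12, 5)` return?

LOAD_FAST_LOAD_FAST b,c → push -12,5. Stack: [-12, 5]
BINARY_OP + → -12 + 5 = -7. Stack: [-7]
LOAD_CONST → push 8. Stack: [-7, 8]
BINARY_OP + → -7 + 8 = 1. Stack: [1]
STORE_FAST m → m=1. Stack: []
LOAD_CONST → push 0. Stack: [0]
STORE_FAST y → y=0. Stack: []
LOAD_FAST_LOAD_FAST m,b → push 1,-12. Stack: [1, -12]
COMPARE_OP bool(<) → 1 vs -12 = False. Stack: [False]
POP_JUMP_IF_FALSE → pop False; jump. Stack: []
LOAD_CONST → push 2. Stack: [2]
LOAD_FAST y → push 0. Stack: [2, 0]
BINARY_OP * → 2 * 0 = 0. Stack: [0]
STORE_FAST p → p=0. Stack: []
LOAD_FAST b → push -12. Stack: [-12]
LOAD_CONST → push 1. Stack: [-12, 1]
BINARY_OP >> → -12 >> 1 = -6. Stack: [-6]
LOAD_FAST y → push 0. Stack: [-6, 0]
BINARY_OP ^ → -6 ^ 0 = -6. Stack: [-6]
STORE_FAST x → x=-6. Stack: []
LOAD_FAST x → push -6. Stack: [-6]
RETURN_VALUE → return -6.

-6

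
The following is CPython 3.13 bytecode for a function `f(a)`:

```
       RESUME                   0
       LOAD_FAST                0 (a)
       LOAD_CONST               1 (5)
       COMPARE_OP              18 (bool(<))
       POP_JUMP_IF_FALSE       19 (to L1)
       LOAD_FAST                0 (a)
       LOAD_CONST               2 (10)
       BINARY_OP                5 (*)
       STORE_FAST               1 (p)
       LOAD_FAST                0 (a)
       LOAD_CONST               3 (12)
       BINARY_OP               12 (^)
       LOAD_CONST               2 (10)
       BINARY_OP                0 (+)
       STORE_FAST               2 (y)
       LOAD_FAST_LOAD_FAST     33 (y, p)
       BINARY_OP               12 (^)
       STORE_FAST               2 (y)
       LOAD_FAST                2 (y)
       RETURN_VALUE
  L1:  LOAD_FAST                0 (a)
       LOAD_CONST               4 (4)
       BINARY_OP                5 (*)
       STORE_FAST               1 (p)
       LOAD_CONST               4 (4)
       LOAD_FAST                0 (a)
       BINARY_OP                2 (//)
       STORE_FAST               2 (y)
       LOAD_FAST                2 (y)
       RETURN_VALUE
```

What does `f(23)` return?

LOAD_FAST a → push 23. Stack: [23]
LOAD_CONST → push 5. Stack: [23, 5]
COMPARE_OP bool(<) → 23 vs 5 = False. Stack: [False]
POP_JUMP_IF_FALSE → pop False; jump. Stack: []
LOAD_FAST a → push 23. Stack: [23]
LOAD_CONST → push 4. Stack: [23, 4]
BINARY_OP * → 23 * 4 = 92. Stack: [92]
STORE_FAST p → p=92. Stack: []
LOAD_CONST → push 4. Stack: [4]
LOAD_FAST a → push 23. Stack: [4, 23]
BINARY_OP // → 4 // 23 = 0. Stack: [0]
STORE_FAST y → y=0. Stack: []
LOAD_FAST y → push 0. Stack: [0]
RETURN_VALUE → return 0.

0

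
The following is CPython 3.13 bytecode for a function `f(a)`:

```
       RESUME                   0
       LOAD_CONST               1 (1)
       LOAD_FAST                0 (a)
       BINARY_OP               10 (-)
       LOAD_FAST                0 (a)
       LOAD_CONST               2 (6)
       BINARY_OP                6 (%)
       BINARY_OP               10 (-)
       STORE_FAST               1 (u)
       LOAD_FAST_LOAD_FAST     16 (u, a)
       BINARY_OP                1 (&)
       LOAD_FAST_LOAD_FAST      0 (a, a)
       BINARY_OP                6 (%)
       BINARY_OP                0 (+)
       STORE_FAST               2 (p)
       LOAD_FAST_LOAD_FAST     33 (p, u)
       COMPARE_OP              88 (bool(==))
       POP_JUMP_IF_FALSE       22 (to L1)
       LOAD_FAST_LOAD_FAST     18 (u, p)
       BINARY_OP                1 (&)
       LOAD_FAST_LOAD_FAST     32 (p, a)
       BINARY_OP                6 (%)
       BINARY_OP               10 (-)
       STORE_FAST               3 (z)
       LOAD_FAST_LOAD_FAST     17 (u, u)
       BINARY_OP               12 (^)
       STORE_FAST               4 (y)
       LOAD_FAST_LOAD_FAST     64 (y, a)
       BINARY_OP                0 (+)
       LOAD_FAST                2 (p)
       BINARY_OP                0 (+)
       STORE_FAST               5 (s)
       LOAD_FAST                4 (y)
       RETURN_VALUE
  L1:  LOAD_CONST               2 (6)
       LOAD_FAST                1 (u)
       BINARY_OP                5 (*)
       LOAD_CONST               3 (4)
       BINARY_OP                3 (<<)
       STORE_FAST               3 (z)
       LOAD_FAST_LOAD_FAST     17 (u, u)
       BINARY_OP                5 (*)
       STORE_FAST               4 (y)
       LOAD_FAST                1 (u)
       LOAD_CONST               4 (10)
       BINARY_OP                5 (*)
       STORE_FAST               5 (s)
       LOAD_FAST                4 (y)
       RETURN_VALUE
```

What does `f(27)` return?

841

LOAD_CONST → push 1. Stack: [1]
LOAD_FAST a → push 27. Stack: [1, 27]
BINARY_OP - → 1 - 27 = -26. Stack: [-26]
LOAD_FAST a → push 27. Stack: [-26, 27]
LOAD_CONST → push 6. Stack: [-26, 27, 6]
BINARY_OP % → 27 % 6 = 3. Stack: [-26, 3]
BINARY_OP - → -26 - 3 = -29. Stack: [-29]
STORE_FAST u → u=-29. Stack: []
LOAD_FAST_LOAD_FAST u,a → push -29,27. Stack: [-29, 27]
BINARY_OP & → -29 & 27 = 3. Stack: [3]
LOAD_FAST_LOAD_FAST a,a → push 27,27. Stack: [3, 27, 27]
BINARY_OP % → 27 % 27 = 0. Stack: [3, 0]
BINARY_OP + → 3 + 0 = 3. Stack: [3]
STORE_FAST p → p=3. Stack: []
LOAD_FAST_LOAD_FAST p,u → push 3,-29. Stack: [3, -29]
COMPARE_OP bool(==) → 3 vs -29 = False. Stack: [False]
POP_JUMP_IF_FALSE → pop False; jump. Stack: []
LOAD_CONST → push 6. Stack: [6]
LOAD_FAST u → push -29. Stack: [6, -29]
BINARY_OP * → 6 * -29 = -174. Stack: [-174]
LOAD_CONST → push 4. Stack: [-174, 4]
BINARY_OP << → -174 << 4 = -2784. Stack: [-2784]
STORE_FAST z → z=-2784. Stack: []
LOAD_FAST_LOAD_FAST u,u → push -29,-29. Stack: [-29, -29]
BINARY_OP * → -29 * -29 = 841. Stack: [841]
STORE_FAST y → y=841. Stack: []
LOAD_FAST u → push -29. Stack: [-29]
LOAD_CONST → push 10. Stack: [-29, 10]
BINARY_OP * → -29 * 10 = -290. Stack: [-290]
STORE_FAST s → s=-290. Stack: []
LOAD_FAST y → push 841. Stack: [841]
RETURN_VALUE → return 841.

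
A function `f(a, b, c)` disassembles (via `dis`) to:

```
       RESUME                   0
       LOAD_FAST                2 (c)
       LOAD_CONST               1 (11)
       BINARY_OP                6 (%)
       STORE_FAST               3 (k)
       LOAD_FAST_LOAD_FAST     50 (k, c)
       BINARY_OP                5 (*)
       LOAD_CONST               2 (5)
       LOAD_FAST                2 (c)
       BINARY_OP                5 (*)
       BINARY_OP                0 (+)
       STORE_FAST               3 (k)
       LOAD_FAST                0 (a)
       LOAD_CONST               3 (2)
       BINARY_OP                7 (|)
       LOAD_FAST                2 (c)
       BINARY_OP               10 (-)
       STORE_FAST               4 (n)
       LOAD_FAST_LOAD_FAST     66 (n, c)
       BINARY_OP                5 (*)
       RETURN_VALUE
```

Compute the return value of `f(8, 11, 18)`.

LOAD_FAST c → push 18. Stack: [18]
LOAD_CONST → push 11. Stack: [18, 11]
BINARY_OP % → 18 % 11 = 7. Stack: [7]
STORE_FAST k → k=7. Stack: []
LOAD_FAST_LOAD_FAST k,c → push 7,18. Stack: [7, 18]
BINARY_OP * → 7 * 18 = 126. Stack: [126]
LOAD_CONST → push 5. Stack: [126, 5]
LOAD_FAST c → push 18. Stack: [126, 5, 18]
BINARY_OP * → 5 * 18 = 90. Stack: [126, 90]
BINARY_OP + → 126 + 90 = 216. Stack: [216]
STORE_FAST k → k=216. Stack: []
LOAD_FAST a → push 8. Stack: [8]
LOAD_CONST → push 2. Stack: [8, 2]
BINARY_OP | → 8 | 2 = 10. Stack: [10]
LOAD_FAST c → push 18. Stack: [10, 18]
BINARY_OP - → 10 - 18 = -8. Stack: [-8]
STORE_FAST n → n=-8. Stack: []
LOAD_FAST_LOAD_FAST n,c → push -8,18. Stack: [-8, 18]
BINARY_OP * → -8 * 18 = -144. Stack: [-144]
RETURN_VALUE → return -144.

-144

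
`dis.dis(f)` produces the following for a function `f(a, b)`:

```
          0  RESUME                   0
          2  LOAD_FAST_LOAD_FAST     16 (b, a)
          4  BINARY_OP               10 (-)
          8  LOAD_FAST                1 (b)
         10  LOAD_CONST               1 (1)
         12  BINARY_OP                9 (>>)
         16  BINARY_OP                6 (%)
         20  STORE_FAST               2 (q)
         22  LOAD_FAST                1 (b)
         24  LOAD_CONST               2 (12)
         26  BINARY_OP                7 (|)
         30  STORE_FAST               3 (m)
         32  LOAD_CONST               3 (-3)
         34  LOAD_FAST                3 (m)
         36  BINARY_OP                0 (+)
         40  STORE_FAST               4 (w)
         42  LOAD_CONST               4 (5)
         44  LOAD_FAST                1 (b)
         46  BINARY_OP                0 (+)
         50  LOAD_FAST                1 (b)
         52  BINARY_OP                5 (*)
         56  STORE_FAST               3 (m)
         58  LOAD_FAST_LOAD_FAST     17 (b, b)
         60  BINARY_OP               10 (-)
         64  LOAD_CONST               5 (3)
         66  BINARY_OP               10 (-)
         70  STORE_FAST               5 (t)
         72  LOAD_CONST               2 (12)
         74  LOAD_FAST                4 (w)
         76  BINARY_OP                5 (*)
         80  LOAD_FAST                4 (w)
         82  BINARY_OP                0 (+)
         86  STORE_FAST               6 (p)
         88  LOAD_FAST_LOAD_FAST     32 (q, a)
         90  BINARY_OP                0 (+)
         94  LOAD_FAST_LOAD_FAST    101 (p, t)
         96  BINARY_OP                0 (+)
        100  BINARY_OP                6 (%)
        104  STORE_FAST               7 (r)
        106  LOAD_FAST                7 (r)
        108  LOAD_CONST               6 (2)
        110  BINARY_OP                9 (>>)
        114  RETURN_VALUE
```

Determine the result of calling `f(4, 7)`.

LOAD_FAST_LOAD_FAST b,a → push 7,4. Stack: [7, 4]
BINARY_OP - → 7 - 4 = 3. Stack: [3]
LOAD_FAST b → push 7. Stack: [3, 7]
LOAD_CONST → push 1. Stack: [3, 7, 1]
BINARY_OP >> → 7 >> 1 = 3. Stack: [3, 3]
BINARY_OP % → 3 % 3 = 0. Stack: [0]
STORE_FAST q → q=0. Stack: []
LOAD_FAST b → push 7. Stack: [7]
LOAD_CONST → push 12. Stack: [7, 12]
BINARY_OP | → 7 | 12 = 15. Stack: [15]
STORE_FAST m → m=15. Stack: []
LOAD_CONST → push -3. Stack: [-3]
LOAD_FAST m → push 15. Stack: [-3, 15]
BINARY_OP + → -3 + 15 = 12. Stack: [12]
STORE_FAST w → w=12. Stack: []
LOAD_CONST → push 5. Stack: [5]
LOAD_FAST b → push 7. Stack: [5, 7]
BINARY_OP + → 5 + 7 = 12. Stack: [12]
LOAD_FAST b → push 7. Stack: [12, 7]
BINARY_OP * → 12 * 7 = 84. Stack: [84]
STORE_FAST m → m=84. Stack: []
LOAD_FAST_LOAD_FAST b,b → push 7,7. Stack: [7, 7]
BINARY_OP - → 7 - 7 = 0. Stack: [0]
LOAD_CONST → push 3. Stack: [0, 3]
BINARY_OP - → 0 - 3 = -3. Stack: [-3]
STORE_FAST t → t=-3. Stack: []
LOAD_CONST → push 12. Stack: [12]
LOAD_FAST w → push 12. Stack: [12, 12]
BINARY_OP * → 12 * 12 = 144. Stack: [144]
LOAD_FAST w → push 12. Stack: [144, 12]
BINARY_OP + → 144 + 12 = 156. Stack: [156]
STORE_FAST p → p=156. Stack: []
LOAD_FAST_LOAD_FAST q,a → push 0,4. Stack: [0, 4]
BINARY_OP + → 0 + 4 = 4. Stack: [4]
LOAD_FAST_LOAD_FAST p,t → push 156,-3. Stack: [4, 156, -3]
BINARY_OP + → 156 + -3 = 153. Stack: [4, 153]
BINARY_OP % → 4 % 153 = 4. Stack: [4]
STORE_FAST r → r=4. Stack: []
LOAD_FAST r → push 4. Stack: [4]
LOAD_CONST → push 2. Stack: [4, 2]
BINARY_OP >> → 4 >> 2 = 1. Stack: [1]
RETURN_VALUE → return 1.

1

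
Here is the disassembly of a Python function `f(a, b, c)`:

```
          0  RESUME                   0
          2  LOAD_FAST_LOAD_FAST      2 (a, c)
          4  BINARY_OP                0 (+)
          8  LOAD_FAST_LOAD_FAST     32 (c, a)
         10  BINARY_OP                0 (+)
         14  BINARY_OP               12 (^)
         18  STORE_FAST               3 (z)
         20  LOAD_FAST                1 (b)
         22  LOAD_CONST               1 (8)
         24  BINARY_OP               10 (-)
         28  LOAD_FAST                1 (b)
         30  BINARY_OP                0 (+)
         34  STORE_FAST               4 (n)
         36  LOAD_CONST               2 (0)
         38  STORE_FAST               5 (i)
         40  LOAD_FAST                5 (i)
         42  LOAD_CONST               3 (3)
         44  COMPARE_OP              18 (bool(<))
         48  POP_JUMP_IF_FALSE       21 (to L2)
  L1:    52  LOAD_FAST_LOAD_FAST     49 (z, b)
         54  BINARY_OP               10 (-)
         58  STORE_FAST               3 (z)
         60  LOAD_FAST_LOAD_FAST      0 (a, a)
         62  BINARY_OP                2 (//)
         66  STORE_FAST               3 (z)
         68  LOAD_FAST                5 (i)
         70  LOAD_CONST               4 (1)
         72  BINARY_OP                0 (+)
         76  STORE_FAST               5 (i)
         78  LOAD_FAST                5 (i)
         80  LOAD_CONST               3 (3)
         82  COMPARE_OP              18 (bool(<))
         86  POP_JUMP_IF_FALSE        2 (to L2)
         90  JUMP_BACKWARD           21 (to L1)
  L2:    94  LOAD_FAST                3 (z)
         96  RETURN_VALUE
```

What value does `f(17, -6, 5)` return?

LOAD_FAST_LOAD_FAST a,c → push 17,5. Stack: [17, 5]
BINARY_OP + → 17 + 5 = 22. Stack: [22]
LOAD_FAST_LOAD_FAST c,a → push 5,17. Stack: [22, 5, 17]
BINARY_OP + → 5 + 17 = 22. Stack: [22, 22]
BINARY_OP ^ → 22 ^ 22 = 0. Stack: [0]
STORE_FAST z → z=0. Stack: []
LOAD_FAST b → push -6. Stack: [-6]
LOAD_CONST → push 8. Stack: [-6, 8]
BINARY_OP - → -6 - 8 = -14. Stack: [-14]
LOAD_FAST b → push -6. Stack: [-14, -6]
BINARY_OP + → -14 + -6 = -20. Stack: [-20]
STORE_FAST n → n=-20. Stack: []
LOAD_CONST → push 0. Stack: [0]
STORE_FAST i → i=0. Stack: []
LOAD_FAST i → push 0. Stack: [0]
LOAD_CONST → push 3. Stack: [0, 3]
COMPARE_OP bool(<) → 0 vs 3 = True. Stack: [True]
POP_JUMP_IF_FALSE → pop True; no jump. Stack: []
LOAD_FAST_LOAD_FAST z,b → push 0,-6. Stack: [0, -6]
BINARY_OP - → 0 - -6 = 6. Stack: [6]
STORE_FAST z → z=6. Stack: []
LOAD_FAST_LOAD_FAST a,a → push 17,17. Stack: [17, 17]
BINARY_OP // → 17 // 17 = 1. Stack: [1]
STORE_FAST z → z=1. Stack: []
LOAD_FAST i → push 0. Stack: [0]
LOAD_CONST → push 1. Stack: [0, 1]
BINARY_OP + → 0 + 1 = 1. Stack: [1]
STORE_FAST i → i=1. Stack: []
LOAD_FAST i → push 1. Stack: [1]
LOAD_CONST → push 3. Stack: [1, 3]
COMPARE_OP bool(<) → 1 vs 3 = True. Stack: [True]
POP_JUMP_IF_FALSE → pop True; no jump. Stack: []
LOAD_FAST_LOAD_FAST z,b → push 1,-6. Stack: [1, -6]
BINARY_OP - → 1 - -6 = 7. Stack: [7]
STORE_FAST z → z=7. Stack: []
LOAD_FAST_LOAD_FAST a,a → push 17,17. Stack: [17, 17]
BINARY_OP // → 17 // 17 = 1. Stack: [1]
STORE_FAST z → z=1. Stack: []
LOAD_FAST i → push 1. Stack: [1]
LOAD_CONST → push 1. Stack: [1, 1]
BINARY_OP + → 1 + 1 = 2. Stack: [2]
STORE_FAST i → i=2. Stack: []
LOAD_FAST i → push 2. Stack: [2]
LOAD_CONST → push 3. Stack: [2, 3]
COMPARE_OP bool(<) → 2 vs 3 = True. Stack: [True]
POP_JUMP_IF_FALSE → pop True; no jump. Stack: []
LOAD_FAST_LOAD_FAST z,b → push 1,-6. Stack: [1, -6]
BINARY_OP - → 1 - -6 = 7. Stack: [7]
STORE_FAST z → z=7. Stack: []
LOAD_FAST_LOAD_FAST a,a → push 17,17. Stack: [17, 17]
BINARY_OP // → 17 // 17 = 1. Stack: [1]
STORE_FAST z → z=1. Stack: []
LOAD_FAST i → push 2. Stack: [2]
LOAD_CONST → push 1. Stack: [2, 1]
BINARY_OP + → 2 + 1 = 3. Stack: [3]
STORE_FAST i → i=3. Stack: []
LOAD_FAST i → push 3. Stack: [3]
LOAD_CONST → push 3. Stack: [3, 3]
COMPARE_OP bool(<) → 3 vs 3 = False. Stack: [False]
POP_JUMP_IF_FALSE → pop False; jump. Stack: []
LOAD_FAST z → push 1. Stack: [1]
RETURN_VALUE → return 1.

1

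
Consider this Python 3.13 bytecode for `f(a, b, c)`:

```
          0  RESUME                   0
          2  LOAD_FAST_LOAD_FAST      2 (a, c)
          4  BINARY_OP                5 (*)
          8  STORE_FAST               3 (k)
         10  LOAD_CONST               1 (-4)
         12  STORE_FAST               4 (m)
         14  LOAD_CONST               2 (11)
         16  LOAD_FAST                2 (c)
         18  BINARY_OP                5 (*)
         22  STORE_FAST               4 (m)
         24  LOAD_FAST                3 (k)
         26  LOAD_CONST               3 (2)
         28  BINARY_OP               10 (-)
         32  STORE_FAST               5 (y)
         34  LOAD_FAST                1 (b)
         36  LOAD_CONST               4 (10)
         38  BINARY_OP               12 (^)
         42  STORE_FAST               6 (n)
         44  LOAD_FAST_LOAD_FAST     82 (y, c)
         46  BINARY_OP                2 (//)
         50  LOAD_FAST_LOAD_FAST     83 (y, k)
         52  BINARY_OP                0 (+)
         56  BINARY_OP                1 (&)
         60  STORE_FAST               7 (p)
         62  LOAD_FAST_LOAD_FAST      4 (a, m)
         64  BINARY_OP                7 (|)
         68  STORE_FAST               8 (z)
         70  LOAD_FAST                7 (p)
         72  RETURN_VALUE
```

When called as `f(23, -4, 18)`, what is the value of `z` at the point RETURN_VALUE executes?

215

LOAD_FAST_LOAD_FAST a,c → push 23,18. Stack: [23, 18]
BINARY_OP * → 23 * 18 = 414. Stack: [414]
STORE_FAST k → k=414. Stack: []
LOAD_CONST → push -4. Stack: [-4]
STORE_FAST m → m=-4. Stack: []
LOAD_CONST → push 11. Stack: [11]
LOAD_FAST c → push 18. Stack: [11, 18]
BINARY_OP * → 11 * 18 = 198. Stack: [198]
STORE_FAST m → m=198. Stack: []
LOAD_FAST k → push 414. Stack: [414]
LOAD_CONST → push 2. Stack: [414, 2]
BINARY_OP - → 414 - 2 = 412. Stack: [412]
STORE_FAST y → y=412. Stack: []
LOAD_FAST b → push -4. Stack: [-4]
LOAD_CONST → push 10. Stack: [-4, 10]
BINARY_OP ^ → -4 ^ 10 = -10. Stack: [-10]
STORE_FAST n → n=-10. Stack: []
LOAD_FAST_LOAD_FAST y,c → push 412,18. Stack: [412, 18]
BINARY_OP // → 412 // 18 = 22. Stack: [22]
LOAD_FAST_LOAD_FAST y,k → push 412,414. Stack: [22, 412, 414]
BINARY_OP + → 412 + 414 = 826. Stack: [22, 826]
BINARY_OP & → 22 & 826 = 18. Stack: [18]
STORE_FAST p → p=18. Stack: []
LOAD_FAST_LOAD_FAST a,m → push 23,198. Stack: [23, 198]
BINARY_OP | → 23 | 198 = 215. Stack: [215]
STORE_FAST z → z=215. Stack: []
LOAD_FAST p → push 18. Stack: [18]
RETURN_VALUE → return 18.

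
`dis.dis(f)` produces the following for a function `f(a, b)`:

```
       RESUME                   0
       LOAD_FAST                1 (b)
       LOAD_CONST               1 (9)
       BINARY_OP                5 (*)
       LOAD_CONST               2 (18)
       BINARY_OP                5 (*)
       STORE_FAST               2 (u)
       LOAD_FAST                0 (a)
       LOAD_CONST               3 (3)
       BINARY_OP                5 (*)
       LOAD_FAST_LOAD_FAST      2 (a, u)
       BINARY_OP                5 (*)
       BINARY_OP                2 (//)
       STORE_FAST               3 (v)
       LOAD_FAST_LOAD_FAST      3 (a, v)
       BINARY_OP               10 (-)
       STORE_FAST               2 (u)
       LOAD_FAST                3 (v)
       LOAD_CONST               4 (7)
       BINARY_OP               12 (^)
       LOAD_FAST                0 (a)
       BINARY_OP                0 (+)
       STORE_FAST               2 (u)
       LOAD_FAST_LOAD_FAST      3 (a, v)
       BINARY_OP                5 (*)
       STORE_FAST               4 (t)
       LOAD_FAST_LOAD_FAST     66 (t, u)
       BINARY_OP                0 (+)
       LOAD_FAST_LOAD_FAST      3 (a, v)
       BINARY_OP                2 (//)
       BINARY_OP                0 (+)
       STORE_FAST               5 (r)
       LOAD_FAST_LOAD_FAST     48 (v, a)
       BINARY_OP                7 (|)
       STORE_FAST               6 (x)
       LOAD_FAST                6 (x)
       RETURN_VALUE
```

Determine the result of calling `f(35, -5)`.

-1

LOAD_FAST b → push -5. Stack: [-5]
LOAD_CONST → push 9. Stack: [-5, 9]
BINARY_OP * → -5 * 9 = -45. Stack: [-45]
LOAD_CONST → push 18. Stack: [-45, 18]
BINARY_OP * → -45 * 18 = -810. Stack: [-810]
STORE_FAST u → u=-810. Stack: []
LOAD_FAST a → push 35. Stack: [35]
LOAD_CONST → push 3. Stack: [35, 3]
BINARY_OP * → 35 * 3 = 105. Stack: [105]
LOAD_FAST_LOAD_FAST a,u → push 35,-810. Stack: [105, 35, -810]
BINARY_OP * → 35 * -810 = -28350. Stack: [105, -28350]
BINARY_OP // → 105 // -28350 = -1. Stack: [-1]
STORE_FAST v → v=-1. Stack: []
LOAD_FAST_LOAD_FAST a,v → push 35,-1. Stack: [35, -1]
BINARY_OP - → 35 - -1 = 36. Stack: [36]
STORE_FAST u → u=36. Stack: []
LOAD_FAST v → push -1. Stack: [-1]
LOAD_CONST → push 7. Stack: [-1, 7]
BINARY_OP ^ → -1 ^ 7 = -8. Stack: [-8]
LOAD_FAST a → push 35. Stack: [-8, 35]
BINARY_OP + → -8 + 35 = 27. Stack: [27]
STORE_FAST u → u=27. Stack: []
LOAD_FAST_LOAD_FAST a,v → push 35,-1. Stack: [35, -1]
BINARY_OP * → 35 * -1 = -35. Stack: [-35]
STORE_FAST t → t=-35. Stack: []
LOAD_FAST_LOAD_FAST t,u → push -35,27. Stack: [-35, 27]
BINARY_OP + → -35 + 27 = -8. Stack: [-8]
LOAD_FAST_LOAD_FAST a,v → push 35,-1. Stack: [-8, 35, -1]
BINARY_OP // → 35 // -1 = -35. Stack: [-8, -35]
BINARY_OP + → -8 + -35 = -43. Stack: [-43]
STORE_FAST r → r=-43. Stack: []
LOAD_FAST_LOAD_FAST v,a → push -1,35. Stack: [-1, 35]
BINARY_OP | → -1 | 35 = -1. Stack: [-1]
STORE_FAST x → x=-1. Stack: []
LOAD_FAST x → push -1. Stack: [-1]
RETURN_VALUE → return -1.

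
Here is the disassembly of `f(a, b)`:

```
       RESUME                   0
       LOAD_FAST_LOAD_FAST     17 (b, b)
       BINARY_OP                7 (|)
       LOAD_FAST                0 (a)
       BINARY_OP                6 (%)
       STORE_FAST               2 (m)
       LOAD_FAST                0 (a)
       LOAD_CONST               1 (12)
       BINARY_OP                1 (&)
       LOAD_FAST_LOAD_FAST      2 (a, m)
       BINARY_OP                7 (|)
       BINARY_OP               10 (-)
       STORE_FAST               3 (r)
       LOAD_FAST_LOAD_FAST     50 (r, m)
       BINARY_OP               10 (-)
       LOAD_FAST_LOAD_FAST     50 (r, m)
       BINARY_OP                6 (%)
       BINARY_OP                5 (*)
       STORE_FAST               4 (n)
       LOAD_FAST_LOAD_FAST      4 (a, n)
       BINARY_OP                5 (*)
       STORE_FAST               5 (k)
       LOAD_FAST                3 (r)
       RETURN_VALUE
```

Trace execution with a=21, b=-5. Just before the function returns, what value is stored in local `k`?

-10395

LOAD_FAST_LOAD_FAST b,b → push -5,-5. Stack: [-5, -5]
BINARY_OP | → -5 | -5 = -5. Stack: [-5]
LOAD_FAST a → push 21. Stack: [-5, 21]
BINARY_OP % → -5 % 21 = 16. Stack: [16]
STORE_FAST m → m=16. Stack: []
LOAD_FAST a → push 21. Stack: [21]
LOAD_CONST → push 12. Stack: [21, 12]
BINARY_OP & → 21 & 12 = 4. Stack: [4]
LOAD_FAST_LOAD_FAST a,m → push 21,16. Stack: [4, 21, 16]
BINARY_OP | → 21 | 16 = 21. Stack: [4, 21]
BINARY_OP - → 4 - 21 = -17. Stack: [-17]
STORE_FAST r → r=-17. Stack: []
LOAD_FAST_LOAD_FAST r,m → push -17,16. Stack: [-17, 16]
BINARY_OP - → -17 - 16 = -33. Stack: [-33]
LOAD_FAST_LOAD_FAST r,m → push -17,16. Stack: [-33, -17, 16]
BINARY_OP % → -17 % 16 = 15. Stack: [-33, 15]
BINARY_OP * → -33 * 15 = -495. Stack: [-495]
STORE_FAST n → n=-495. Stack: []
LOAD_FAST_LOAD_FAST a,n → push 21,-495. Stack: [21, -495]
BINARY_OP * → 21 * -495 = -10395. Stack: [-10395]
STORE_FAST k → k=-10395. Stack: []
LOAD_FAST r → push -17. Stack: [-17]
RETURN_VALUE → return -17.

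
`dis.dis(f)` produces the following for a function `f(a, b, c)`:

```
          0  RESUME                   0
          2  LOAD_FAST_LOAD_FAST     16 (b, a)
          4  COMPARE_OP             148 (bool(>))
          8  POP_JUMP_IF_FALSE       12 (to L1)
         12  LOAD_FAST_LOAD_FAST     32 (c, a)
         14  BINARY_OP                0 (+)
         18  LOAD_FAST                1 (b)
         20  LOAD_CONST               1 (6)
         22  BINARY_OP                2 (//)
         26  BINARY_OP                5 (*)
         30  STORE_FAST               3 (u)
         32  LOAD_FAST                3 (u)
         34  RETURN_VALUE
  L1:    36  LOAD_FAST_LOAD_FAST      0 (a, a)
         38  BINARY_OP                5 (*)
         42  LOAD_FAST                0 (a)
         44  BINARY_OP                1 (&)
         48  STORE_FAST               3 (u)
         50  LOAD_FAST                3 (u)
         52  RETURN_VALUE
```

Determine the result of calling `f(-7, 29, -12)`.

-76

LOAD_FAST_LOAD_FAST b,a → push 29,-7. Stack: [29, -7]
COMPARE_OP bool(>) → 29 vs -7 = True. Stack: [True]
POP_JUMP_IF_FALSE → pop True; no jump. Stack: []
LOAD_FAST_LOAD_FAST c,a → push -12,-7. Stack: [-12, -7]
BINARY_OP + → -12 + -7 = -19. Stack: [-19]
LOAD_FAST b → push 29. Stack: [-19, 29]
LOAD_CONST → push 6. Stack: [-19, 29, 6]
BINARY_OP // → 29 // 6 = 4. Stack: [-19, 4]
BINARY_OP * → -19 * 4 = -76. Stack: [-76]
STORE_FAST u → u=-76. Stack: []
LOAD_FAST u → push -76. Stack: [-76]
RETURN_VALUE → return -76.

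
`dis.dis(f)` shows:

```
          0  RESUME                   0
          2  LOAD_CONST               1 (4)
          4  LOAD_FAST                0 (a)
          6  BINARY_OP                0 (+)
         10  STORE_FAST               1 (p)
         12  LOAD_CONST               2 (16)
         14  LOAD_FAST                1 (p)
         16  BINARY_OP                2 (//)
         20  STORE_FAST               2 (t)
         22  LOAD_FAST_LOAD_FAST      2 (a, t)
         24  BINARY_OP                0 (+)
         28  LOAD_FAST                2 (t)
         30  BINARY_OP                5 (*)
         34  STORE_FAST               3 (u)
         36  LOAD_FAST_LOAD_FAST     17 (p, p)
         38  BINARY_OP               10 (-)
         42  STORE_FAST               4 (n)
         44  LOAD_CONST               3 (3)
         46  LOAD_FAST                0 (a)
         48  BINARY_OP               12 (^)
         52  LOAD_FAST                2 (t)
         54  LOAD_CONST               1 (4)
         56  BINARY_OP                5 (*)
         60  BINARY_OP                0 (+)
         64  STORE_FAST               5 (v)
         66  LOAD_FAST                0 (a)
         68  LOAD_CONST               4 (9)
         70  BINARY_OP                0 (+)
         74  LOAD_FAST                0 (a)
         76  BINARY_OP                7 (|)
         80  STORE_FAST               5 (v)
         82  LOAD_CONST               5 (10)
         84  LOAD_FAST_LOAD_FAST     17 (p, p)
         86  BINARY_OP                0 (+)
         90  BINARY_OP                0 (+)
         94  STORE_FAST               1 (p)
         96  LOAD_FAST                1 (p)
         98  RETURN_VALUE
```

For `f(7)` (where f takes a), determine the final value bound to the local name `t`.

1

LOAD_CONST → push 4. Stack: [4]
LOAD_FAST a → push 7. Stack: [4, 7]
BINARY_OP + → 4 + 7 = 11. Stack: [11]
STORE_FAST p → p=11. Stack: []
LOAD_CONST → push 16. Stack: [16]
LOAD_FAST p → push 11. Stack: [16, 11]
BINARY_OP // → 16 // 11 = 1. Stack: [1]
STORE_FAST t → t=1. Stack: []
LOAD_FAST_LOAD_FAST a,t → push 7,1. Stack: [7, 1]
BINARY_OP + → 7 + 1 = 8. Stack: [8]
LOAD_FAST t → push 1. Stack: [8, 1]
BINARY_OP * → 8 * 1 = 8. Stack: [8]
STORE_FAST u → u=8. Stack: []
LOAD_FAST_LOAD_FAST p,p → push 11,11. Stack: [11, 11]
BINARY_OP - → 11 - 11 = 0. Stack: [0]
STORE_FAST n → n=0. Stack: []
LOAD_CONST → push 3. Stack: [3]
LOAD_FAST a → push 7. Stack: [3, 7]
BINARY_OP ^ → 3 ^ 7 = 4. Stack: [4]
LOAD_FAST t → push 1. Stack: [4, 1]
LOAD_CONST → push 4. Stack: [4, 1, 4]
BINARY_OP * → 1 * 4 = 4. Stack: [4, 4]
BINARY_OP + → 4 + 4 = 8. Stack: [8]
STORE_FAST v → v=8. Stack: []
LOAD_FAST a → push 7. Stack: [7]
LOAD_CONST → push 9. Stack: [7, 9]
BINARY_OP + → 7 + 9 = 16. Stack: [16]
LOAD_FAST a → push 7. Stack: [16, 7]
BINARY_OP | → 16 | 7 = 23. Stack: [23]
STORE_FAST v → v=23. Stack: []
LOAD_CONST → push 10. Stack: [10]
LOAD_FAST_LOAD_FAST p,p → push 11,11. Stack: [10, 11, 11]
BINARY_OP + → 11 + 11 = 22. Stack: [10, 22]
BINARY_OP + → 10 + 22 = 32. Stack: [32]
STORE_FAST p → p=32. Stack: []
LOAD_FAST p → push 32. Stack: [32]
RETURN_VALUE → return 32.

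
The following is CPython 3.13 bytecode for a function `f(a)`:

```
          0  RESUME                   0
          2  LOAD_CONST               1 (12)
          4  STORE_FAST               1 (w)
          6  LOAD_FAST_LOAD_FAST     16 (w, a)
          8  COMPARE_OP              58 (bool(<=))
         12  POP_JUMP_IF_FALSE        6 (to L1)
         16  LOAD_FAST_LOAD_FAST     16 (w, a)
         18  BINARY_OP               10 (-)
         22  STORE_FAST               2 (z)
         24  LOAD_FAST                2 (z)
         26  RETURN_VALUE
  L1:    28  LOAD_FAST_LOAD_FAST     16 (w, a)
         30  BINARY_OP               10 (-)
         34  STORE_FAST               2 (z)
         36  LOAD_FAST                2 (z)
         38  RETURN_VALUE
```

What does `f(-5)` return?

17

LOAD_CONST → push 12. Stack: [12]
STORE_FAST w → w=12. Stack: []
LOAD_FAST_LOAD_FAST w,a → push 12,-5. Stack: [12, -5]
COMPARE_OP bool(<=) → 12 vs -5 = False. Stack: [False]
POP_JUMP_IF_FALSE → pop False; jump. Stack: []
LOAD_FAST_LOAD_FAST w,a → push 12,-5. Stack: [12, -5]
BINARY_OP - → 12 - -5 = 17. Stack: [17]
STORE_FAST z → z=17. Stack: []
LOAD_FAST z → push 17. Stack: [17]
RETURN_VALUE → return 17.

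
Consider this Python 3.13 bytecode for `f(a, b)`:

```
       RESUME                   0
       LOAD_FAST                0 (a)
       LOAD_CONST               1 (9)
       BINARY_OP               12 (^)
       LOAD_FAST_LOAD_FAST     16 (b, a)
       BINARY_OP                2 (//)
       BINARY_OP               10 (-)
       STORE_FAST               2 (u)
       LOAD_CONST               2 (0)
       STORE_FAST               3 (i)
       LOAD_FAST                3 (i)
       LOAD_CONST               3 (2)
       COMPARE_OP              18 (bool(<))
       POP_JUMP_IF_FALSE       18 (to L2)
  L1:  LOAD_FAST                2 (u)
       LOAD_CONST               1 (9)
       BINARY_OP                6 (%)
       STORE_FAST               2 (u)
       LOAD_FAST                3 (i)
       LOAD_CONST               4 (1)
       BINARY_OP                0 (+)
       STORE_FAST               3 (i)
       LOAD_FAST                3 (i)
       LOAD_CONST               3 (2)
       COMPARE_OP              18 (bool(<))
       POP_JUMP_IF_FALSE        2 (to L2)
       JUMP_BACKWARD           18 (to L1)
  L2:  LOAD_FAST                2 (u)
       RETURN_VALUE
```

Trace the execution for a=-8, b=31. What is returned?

7

LOAD_FAST a → push -8. Stack: [-8]
LOAD_CONST → push 9. Stack: [-8, 9]
BINARY_OP ^ → -8 ^ 9 = -15. Stack: [-15]
LOAD_FAST_LOAD_FAST b,a → push 31,-8. Stack: [-15, 31, -8]
BINARY_OP // → 31 // -8 = -4. Stack: [-15, -4]
BINARY_OP - → -15 - -4 = -11. Stack: [-11]
STORE_FAST u → u=-11. Stack: []
LOAD_CONST → push 0. Stack: [0]
STORE_FAST i → i=0. Stack: []
LOAD_FAST i → push 0. Stack: [0]
LOAD_CONST → push 2. Stack: [0, 2]
COMPARE_OP bool(<) → 0 vs 2 = True. Stack: [True]
POP_JUMP_IF_FALSE → pop True; no jump. Stack: []
LOAD_FAST u → push -11. Stack: [-11]
LOAD_CONST → push 9. Stack: [-11, 9]
BINARY_OP % → -11 % 9 = 7. Stack: [7]
STORE_FAST u → u=7. Stack: []
LOAD_FAST i → push 0. Stack: [0]
LOAD_CONST → push 1. Stack: [0, 1]
BINARY_OP + → 0 + 1 = 1. Stack: [1]
STORE_FAST i → i=1. Stack: []
LOAD_FAST i → push 1. Stack: [1]
LOAD_CONST → push 2. Stack: [1, 2]
COMPARE_OP bool(<) → 1 vs 2 = True. Stack: [True]
POP_JUMP_IF_FALSE → pop True; no jump. Stack: []
LOAD_FAST u → push 7. Stack: [7]
LOAD_CONST → push 9. Stack: [7, 9]
BINARY_OP % → 7 % 9 = 7. Stack: [7]
STORE_FAST u → u=7. Stack: []
LOAD_FAST i → push 1. Stack: [1]
LOAD_CONST → push 1. Stack: [1, 1]
BINARY_OP + → 1 + 1 = 2. Stack: [2]
STORE_FAST i → i=2. Stack: []
LOAD_FAST i → push 2. Stack: [2]
LOAD_CONST → push 2. Stack: [2, 2]
COMPARE_OP bool(<) → 2 vs 2 = False. Stack: [False]
POP_JUMP_IF_FALSE → pop False; jump. Stack: []
LOAD_FAST u → push 7. Stack: [7]
RETURN_VALUE → return 7.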